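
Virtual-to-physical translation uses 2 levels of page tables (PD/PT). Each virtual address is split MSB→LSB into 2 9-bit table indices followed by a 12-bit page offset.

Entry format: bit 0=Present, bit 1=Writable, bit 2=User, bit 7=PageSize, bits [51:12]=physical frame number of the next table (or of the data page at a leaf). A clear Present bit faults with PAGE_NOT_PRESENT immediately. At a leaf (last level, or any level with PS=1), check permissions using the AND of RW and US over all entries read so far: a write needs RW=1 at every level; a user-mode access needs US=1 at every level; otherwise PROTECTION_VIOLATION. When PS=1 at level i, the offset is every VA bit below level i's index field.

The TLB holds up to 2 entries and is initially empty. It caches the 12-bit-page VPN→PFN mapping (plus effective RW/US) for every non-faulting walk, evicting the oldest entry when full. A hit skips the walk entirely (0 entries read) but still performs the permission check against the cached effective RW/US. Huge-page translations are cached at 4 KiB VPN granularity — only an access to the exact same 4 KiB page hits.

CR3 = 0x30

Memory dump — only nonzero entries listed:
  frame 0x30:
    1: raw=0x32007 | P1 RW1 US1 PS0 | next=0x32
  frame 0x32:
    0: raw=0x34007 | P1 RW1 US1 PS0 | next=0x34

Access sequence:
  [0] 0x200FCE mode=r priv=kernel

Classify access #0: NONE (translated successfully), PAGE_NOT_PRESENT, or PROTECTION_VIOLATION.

Walk each access:
#0 VA=0x200FCE (r,kernel):
  lvl0: tbl 0x30, slot 1 ⇒ 0x32007 (P1/RW1/US1/PS0)
  lvl1: tbl 0x32, slot 0 ⇒ 0x34007 (P1/RW1/US1/PS0)
  ⇒ phys 0x34FCE  [2 reads]

Access #0 fault: NONE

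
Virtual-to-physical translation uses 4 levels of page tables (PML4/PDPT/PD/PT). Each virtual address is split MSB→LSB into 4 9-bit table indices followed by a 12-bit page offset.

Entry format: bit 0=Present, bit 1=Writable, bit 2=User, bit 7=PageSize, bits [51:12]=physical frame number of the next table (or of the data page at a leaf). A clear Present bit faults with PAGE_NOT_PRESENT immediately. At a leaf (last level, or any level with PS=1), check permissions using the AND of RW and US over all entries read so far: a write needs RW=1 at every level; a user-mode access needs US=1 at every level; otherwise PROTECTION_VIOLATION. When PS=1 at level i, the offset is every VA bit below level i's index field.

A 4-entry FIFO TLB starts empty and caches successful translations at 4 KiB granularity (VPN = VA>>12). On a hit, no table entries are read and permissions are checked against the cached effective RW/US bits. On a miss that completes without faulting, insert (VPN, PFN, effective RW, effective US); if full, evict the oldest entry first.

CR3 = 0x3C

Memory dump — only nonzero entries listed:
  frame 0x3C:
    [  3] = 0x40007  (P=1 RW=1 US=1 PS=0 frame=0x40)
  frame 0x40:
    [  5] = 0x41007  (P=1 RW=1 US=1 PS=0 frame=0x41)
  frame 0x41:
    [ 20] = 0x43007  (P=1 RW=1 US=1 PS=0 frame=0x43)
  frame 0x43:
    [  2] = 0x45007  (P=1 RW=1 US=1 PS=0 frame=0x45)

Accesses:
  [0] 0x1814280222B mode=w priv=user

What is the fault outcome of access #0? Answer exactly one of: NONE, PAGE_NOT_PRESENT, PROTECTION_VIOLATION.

Walk each access:
#0 VA=0x1814280222B (w,user):
  lvl0: tbl 0x3C, slot 3 ⇒ 0x40007 (P1/RW1/US1/PS0)
  lvl1: tbl 0x40, slot 5 ⇒ 0x41007 (P1/RW1/US1/PS0)
  lvl2: tbl 0x41, slot 20 ⇒ 0x43007 (P1/RW1/US1/PS0)
  lvl3: tbl 0x43, slot 2 ⇒ 0x45007 (P1/RW1/US1/PS0)
  ⇒ phys 0x4522B  [4 reads]

Access #0 fault: NONE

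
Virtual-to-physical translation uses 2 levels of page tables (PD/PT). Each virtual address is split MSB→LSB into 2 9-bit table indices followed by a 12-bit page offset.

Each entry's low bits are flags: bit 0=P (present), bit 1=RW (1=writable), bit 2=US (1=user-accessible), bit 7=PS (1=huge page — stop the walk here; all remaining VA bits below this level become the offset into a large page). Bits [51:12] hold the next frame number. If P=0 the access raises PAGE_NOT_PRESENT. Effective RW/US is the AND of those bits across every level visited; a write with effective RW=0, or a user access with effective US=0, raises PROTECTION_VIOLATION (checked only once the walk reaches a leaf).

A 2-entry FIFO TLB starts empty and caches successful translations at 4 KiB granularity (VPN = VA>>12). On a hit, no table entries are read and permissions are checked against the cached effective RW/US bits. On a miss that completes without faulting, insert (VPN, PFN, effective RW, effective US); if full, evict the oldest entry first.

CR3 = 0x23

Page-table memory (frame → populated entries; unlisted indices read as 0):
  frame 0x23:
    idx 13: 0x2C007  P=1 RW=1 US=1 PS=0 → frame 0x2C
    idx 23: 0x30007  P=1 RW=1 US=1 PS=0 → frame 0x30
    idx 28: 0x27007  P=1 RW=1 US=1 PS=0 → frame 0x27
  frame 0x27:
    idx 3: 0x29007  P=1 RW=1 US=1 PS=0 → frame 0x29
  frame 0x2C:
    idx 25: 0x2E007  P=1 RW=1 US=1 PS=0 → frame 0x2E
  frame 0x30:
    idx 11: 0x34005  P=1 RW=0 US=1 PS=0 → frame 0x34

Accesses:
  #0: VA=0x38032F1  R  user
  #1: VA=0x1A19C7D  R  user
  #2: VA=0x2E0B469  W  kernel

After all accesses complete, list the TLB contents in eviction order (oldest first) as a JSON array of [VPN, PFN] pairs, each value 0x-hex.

Trace:
#0 VA=0x38032F1 (r,user):
  L0 @0x23[28] → 0x27007  P=1,RW=1,US=1,PS=0
  L1 @0x27[3] → 0x29007  P=1,RW=1,US=1,PS=0
  ✓ 0x292F1  — 2 lookups
#1 VA=0x1A19C7D (r,user):
  L0 @0x23[13] → 0x2C007  P=1,RW=1,US=1,PS=0
  L1 @0x2C[25] → 0x2E007  P=1,RW=1,US=1,PS=0
  ✓ 0x2EC7D  — 2 lookups
#2 VA=0x2E0B469 (w,kernel):
  L0 @0x23[23] → 0x30007  P=1,RW=1,US=1,PS=0
  L1 @0x30[11] → 0x34005  P=1,RW=0,US=1,PS=0
  ⇒ fault: PROTECTION_VIOLATION  — 2 lookups

TLB: [["0x3803", "0x29"], ["0x1A19", "0x2E"]]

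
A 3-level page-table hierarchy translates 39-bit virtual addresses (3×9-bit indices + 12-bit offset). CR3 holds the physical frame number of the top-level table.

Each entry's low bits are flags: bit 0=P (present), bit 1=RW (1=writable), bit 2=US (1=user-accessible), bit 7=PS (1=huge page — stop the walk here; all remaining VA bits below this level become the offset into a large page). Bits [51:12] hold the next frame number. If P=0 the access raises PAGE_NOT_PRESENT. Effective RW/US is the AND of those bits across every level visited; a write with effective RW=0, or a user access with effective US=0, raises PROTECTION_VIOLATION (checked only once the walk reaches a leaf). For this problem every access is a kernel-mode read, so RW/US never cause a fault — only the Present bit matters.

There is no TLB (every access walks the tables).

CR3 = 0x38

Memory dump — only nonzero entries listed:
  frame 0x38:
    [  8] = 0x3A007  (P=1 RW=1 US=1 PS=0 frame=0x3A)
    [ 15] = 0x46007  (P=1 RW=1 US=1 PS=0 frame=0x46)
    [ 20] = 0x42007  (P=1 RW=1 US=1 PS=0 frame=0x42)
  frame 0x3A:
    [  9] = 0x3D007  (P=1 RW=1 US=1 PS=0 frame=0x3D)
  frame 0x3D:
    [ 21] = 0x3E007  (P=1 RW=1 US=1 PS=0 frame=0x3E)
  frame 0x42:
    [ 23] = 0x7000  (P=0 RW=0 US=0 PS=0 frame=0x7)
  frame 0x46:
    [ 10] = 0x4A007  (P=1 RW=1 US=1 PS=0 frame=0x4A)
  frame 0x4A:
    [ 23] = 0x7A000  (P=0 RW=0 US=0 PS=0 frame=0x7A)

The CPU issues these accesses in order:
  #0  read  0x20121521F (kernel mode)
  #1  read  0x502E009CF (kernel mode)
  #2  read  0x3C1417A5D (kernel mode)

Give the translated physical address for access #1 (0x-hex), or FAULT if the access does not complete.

Walk each access:
#0 VA=0x20121521F (r,kernel):
  [0] read 0x38 idx=8: raw=0x3A007 flags P=1 W=1 U=1 S=0
  [1] read 0x3A idx=9: raw=0x3D007 flags P=1 W=1 U=1 S=0
  [2] read 0x3D idx=21: raw=0x3E007 flags P=1 W=1 U=1 S=0
  → PA=0x3E21F  (3 entries read)
#1 VA=0x502E009CF (r,kernel):
  [0] read 0x38 idx=20: raw=0x42007 flags P=1 W=1 U=1 S=0
  [1] read 0x42 idx=23: raw=0x7000 flags P=0 W=0 U=0 S=0
  ⇒ fault: PAGE_NOT_PRESENT  — 2 lookups
#2 VA=0x3C1417A5D (r,kernel):
  [0] read 0x38 idx=15: raw=0x46007 flags P=1 W=1 U=1 S=0
  [1] read 0x46 idx=10: raw=0x4A007 flags P=1 W=1 U=1 S=0
  [2] read 0x4A idx=23: raw=0x7A000 flags P=0 W=0 U=0 S=0
  ⇒ fault: PAGE_NOT_PRESENT  — 3 lookups

Access #1 PA: FAULT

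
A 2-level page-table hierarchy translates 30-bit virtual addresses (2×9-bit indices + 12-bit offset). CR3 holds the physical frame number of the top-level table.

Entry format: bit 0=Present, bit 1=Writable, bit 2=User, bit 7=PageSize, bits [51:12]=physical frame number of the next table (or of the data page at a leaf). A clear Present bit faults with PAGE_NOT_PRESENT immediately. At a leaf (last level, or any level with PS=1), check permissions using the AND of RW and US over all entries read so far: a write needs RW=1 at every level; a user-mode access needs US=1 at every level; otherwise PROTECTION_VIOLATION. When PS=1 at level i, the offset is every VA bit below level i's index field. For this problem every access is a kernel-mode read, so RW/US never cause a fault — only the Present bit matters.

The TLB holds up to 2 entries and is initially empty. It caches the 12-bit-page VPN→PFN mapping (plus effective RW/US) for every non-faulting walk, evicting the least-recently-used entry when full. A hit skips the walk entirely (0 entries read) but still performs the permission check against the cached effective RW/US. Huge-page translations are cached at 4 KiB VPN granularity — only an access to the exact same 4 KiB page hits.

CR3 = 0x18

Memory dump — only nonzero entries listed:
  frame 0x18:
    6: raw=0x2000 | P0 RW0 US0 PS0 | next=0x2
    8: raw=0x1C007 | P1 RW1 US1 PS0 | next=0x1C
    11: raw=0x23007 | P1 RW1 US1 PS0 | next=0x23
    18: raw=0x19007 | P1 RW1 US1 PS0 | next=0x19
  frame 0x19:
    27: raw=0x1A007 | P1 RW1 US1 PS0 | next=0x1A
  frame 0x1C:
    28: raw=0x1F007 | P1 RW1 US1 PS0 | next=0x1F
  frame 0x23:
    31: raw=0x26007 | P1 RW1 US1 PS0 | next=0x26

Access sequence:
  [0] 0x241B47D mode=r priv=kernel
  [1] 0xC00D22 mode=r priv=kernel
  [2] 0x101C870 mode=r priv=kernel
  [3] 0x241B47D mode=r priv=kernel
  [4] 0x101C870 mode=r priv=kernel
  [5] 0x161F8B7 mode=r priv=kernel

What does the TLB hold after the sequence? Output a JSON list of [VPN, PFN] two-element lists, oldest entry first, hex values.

Per-access translation:
#0 VA=0x241B47D (r,kernel):
  lvl0: tbl 0x18, slot 18 ⇒ 0x19007 (P1/RW1/US1/PS0)
  lvl1: tbl 0x19, slot 27 ⇒ 0x1A007 (P1/RW1/US1/PS0)
  ✓ 0x1A47D  — 2 lookups
#1 VA=0xC00D22 (r,kernel):
  lvl0: tbl 0x18, slot 6 ⇒ 0x2000 (P0/RW0/US0/PS0)
  → PAGE_NOT_PRESENT  (1 entries read)
#2 VA=0x101C870 (r,kernel):
  lvl0: tbl 0x18, slot 8 ⇒ 0x1C007 (P1/RW1/US1/PS0)
  lvl1: tbl 0x1C, slot 28 ⇒ 0x1F007 (P1/RW1/US1/PS0)
  ✓ 0x1F870  — 2 lookups
#3 VA=0x241B47D (r,kernel):
  TLB hit vpn=0x241B → PA=0x1A47D
#4 VA=0x101C870 (r,kernel):
  TLB hit vpn=0x101C → PA=0x1F870
#5 VA=0x161F8B7 (r,kernel):
  lvl0: tbl 0x18, slot 11 ⇒ 0x23007 (P1/RW1/US1/PS0)
  lvl1: tbl 0x23, slot 31 ⇒ 0x26007 (P1/RW1/US1/PS0)
  ✓ 0x268B7  — 2 lookups

TLB: [["0x101C", "0x1F"], ["0x161F", "0x26"]]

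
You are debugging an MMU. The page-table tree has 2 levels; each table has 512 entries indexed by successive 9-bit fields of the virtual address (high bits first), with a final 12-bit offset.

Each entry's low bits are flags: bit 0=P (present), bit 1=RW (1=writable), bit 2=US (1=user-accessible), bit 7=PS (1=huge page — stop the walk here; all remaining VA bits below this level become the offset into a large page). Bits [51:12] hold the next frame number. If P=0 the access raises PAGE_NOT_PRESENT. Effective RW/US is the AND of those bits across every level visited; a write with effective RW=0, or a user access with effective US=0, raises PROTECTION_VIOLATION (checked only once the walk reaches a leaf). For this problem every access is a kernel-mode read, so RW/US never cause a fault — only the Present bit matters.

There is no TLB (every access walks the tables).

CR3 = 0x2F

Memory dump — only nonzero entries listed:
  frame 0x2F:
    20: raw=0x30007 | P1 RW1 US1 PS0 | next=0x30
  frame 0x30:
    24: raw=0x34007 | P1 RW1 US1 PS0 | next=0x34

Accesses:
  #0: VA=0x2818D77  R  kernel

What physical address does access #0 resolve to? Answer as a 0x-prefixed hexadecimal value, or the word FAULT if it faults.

Trace:
#0 VA=0x2818D77 (r,kernel):
  lvl0: tbl 0x2F, slot 20 ⇒ 0x30007 (P1/RW1/US1/PS0)
  lvl1: tbl 0x30, slot 24 ⇒ 0x34007 (P1/RW1/US1/PS0)
  ✓ 0x34D77  — 2 lookups

Access #0 PA: 0x34D77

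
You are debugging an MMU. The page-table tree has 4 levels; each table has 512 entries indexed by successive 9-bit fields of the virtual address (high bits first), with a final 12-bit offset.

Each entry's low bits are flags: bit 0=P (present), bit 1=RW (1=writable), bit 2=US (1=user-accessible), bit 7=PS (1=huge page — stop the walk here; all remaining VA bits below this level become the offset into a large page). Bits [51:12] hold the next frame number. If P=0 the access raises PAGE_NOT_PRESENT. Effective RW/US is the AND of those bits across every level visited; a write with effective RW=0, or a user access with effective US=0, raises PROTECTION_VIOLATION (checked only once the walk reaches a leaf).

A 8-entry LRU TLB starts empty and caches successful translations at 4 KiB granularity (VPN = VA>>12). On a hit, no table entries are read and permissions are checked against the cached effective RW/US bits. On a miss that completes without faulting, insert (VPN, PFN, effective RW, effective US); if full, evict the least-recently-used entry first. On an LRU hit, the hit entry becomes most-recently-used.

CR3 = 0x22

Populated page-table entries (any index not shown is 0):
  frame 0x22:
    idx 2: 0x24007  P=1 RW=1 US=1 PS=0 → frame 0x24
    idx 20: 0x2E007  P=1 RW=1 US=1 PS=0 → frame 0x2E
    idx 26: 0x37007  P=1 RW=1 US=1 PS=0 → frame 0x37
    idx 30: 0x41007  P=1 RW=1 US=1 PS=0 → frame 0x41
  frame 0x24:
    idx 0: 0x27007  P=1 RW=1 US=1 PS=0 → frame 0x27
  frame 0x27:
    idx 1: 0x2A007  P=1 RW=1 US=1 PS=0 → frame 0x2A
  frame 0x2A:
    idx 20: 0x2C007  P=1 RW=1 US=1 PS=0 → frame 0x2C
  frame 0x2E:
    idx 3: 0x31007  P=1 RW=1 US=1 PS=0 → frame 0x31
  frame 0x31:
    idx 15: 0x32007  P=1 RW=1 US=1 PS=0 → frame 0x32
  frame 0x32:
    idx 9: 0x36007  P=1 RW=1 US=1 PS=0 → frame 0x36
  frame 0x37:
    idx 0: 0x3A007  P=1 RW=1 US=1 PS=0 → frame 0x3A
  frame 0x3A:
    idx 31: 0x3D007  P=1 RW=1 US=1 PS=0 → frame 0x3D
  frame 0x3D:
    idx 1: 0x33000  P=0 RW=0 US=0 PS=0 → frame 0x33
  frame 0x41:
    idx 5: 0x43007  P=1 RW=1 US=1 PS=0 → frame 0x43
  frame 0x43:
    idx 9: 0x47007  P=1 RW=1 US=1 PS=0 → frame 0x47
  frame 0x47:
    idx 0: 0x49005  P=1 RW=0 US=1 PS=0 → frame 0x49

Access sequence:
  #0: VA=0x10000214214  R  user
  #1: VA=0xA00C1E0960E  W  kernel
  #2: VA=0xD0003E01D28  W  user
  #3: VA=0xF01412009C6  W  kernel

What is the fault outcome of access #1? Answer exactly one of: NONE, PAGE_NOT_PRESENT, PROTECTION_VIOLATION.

Trace:
#0 VA=0x10000214214 (r,user):
  L0 @0x22[2] → 0x24007  P=1,RW=1,US=1,PS=0
  L1 @0x24[0] → 0x27007  P=1,RW=1,US=1,PS=0
  L2 @0x27[1] → 0x2A007  P=1,RW=1,US=1,PS=0
  L3 @0x2A[20] → 0x2C007  P=1,RW=1,US=1,PS=0
  → PA=0x2C214  (4 entries read)
#1 VA=0xA00C1E0960E (w,kernel):
  L0 @0x22[20] → 0x2E007  P=1,RW=1,US=1,PS=0
  L1 @0x2E[3] → 0x31007  P=1,RW=1,US=1,PS=0
  L2 @0x31[15] → 0x32007  P=1,RW=1,US=1,PS=0
  L3 @0x32[9] → 0x36007  P=1,RW=1,US=1,PS=0
  → PA=0x3660E  (4 entries read)
#2 VA=0xD0003E01D28 (w,user):
  L0 @0x22[26] → 0x37007  P=1,RW=1,US=1,PS=0
  L1 @0x37[0] → 0x3A007  P=1,RW=1,US=1,PS=0
  L2 @0x3A[31] → 0x3D007  P=1,RW=1,US=1,PS=0
  L3 @0x3D[1] → 0x33000  P=0,RW=0,US=0,PS=0
  ✗ PAGE_NOT_PRESENT  [4 reads]
#3 VA=0xF01412009C6 (w,kernel):
  L0 @0x22[30] → 0x41007  P=1,RW=1,US=1,PS=0
  L1 @0x41[5] → 0x43007  P=1,RW=1,US=1,PS=0
  L2 @0x43[9] → 0x47007  P=1,RW=1,US=1,PS=0
  L3 @0x47[0] → 0x49005  P=1,RW=0,US=1,PS=0
  ✗ PROTECTION_VIOLATION  [4 reads]

Access #1 fault: NONE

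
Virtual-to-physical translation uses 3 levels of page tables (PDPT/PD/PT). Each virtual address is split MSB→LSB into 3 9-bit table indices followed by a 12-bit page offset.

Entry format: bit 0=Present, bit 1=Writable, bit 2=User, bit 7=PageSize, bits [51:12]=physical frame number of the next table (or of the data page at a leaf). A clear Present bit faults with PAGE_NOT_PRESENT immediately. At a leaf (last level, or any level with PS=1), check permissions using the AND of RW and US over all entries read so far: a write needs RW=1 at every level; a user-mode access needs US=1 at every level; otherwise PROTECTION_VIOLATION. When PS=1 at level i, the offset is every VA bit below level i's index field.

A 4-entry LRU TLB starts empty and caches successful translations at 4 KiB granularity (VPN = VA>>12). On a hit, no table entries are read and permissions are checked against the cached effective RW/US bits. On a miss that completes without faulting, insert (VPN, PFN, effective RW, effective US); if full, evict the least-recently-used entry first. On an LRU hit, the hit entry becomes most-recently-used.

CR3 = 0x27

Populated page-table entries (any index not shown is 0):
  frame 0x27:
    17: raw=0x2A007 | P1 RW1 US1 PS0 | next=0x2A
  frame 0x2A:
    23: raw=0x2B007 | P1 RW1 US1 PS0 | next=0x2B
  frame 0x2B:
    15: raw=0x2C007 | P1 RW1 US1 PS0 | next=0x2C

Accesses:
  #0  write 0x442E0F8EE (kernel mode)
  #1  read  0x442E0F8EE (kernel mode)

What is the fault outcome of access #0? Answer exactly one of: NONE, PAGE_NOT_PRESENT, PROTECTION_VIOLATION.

Trace:
#0 VA=0x442E0F8EE (w,kernel):
  L0: frame=0x27 idx=17 entry=0x2A007 [P=1 RW=1 US=1 PS=0]
  L1: frame=0x2A idx=23 entry=0x2B007 [P=1 RW=1 US=1 PS=0]
  L2: frame=0x2B idx=15 entry=0x2C007 [P=1 RW=1 US=1 PS=0]
  ⇒ phys 0x2C8EE  [3 reads]
#1 VA=0x442E0F8EE (r,kernel):
  TLB hit vpn=0x442E0F → PA=0x2C8EE

Access #0 fault: NONE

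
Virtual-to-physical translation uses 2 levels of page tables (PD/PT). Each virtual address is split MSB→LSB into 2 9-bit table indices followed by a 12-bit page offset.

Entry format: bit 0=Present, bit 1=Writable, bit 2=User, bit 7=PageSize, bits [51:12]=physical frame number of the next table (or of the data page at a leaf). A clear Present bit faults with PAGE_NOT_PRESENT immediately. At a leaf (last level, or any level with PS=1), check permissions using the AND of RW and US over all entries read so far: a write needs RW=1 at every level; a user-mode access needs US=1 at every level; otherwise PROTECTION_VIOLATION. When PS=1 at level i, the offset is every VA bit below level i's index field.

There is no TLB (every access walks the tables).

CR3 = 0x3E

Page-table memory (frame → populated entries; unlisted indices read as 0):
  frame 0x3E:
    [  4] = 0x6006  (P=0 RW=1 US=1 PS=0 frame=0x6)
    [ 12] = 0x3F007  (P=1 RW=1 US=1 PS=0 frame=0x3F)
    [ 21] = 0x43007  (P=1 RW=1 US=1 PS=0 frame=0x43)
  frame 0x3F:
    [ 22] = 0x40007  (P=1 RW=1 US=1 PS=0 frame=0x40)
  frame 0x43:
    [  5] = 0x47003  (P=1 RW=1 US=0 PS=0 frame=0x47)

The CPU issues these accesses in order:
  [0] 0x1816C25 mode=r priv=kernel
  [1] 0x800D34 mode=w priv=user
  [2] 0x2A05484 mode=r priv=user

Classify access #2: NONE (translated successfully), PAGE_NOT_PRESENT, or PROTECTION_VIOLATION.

Per-access translation:
#0 VA=0x1816C25 (r,kernel):
  [0] read 0x3E idx=12: raw=0x3F007 flags P=1 W=1 U=1 S=0
  [1] read 0x3F idx=22: raw=0x40007 flags P=1 W=1 U=1 S=0
  → PA=0x40C25  (2 entries read)
#1 VA=0x800D34 (w,user):
  [0] read 0x3E idx=4: raw=0x6006 flags P=0 W=1 U=1 S=0
  → PAGE_NOT_PRESENT  (1 entries read)
#2 VA=0x2A05484 (r,user):
  [0] read 0x3E idx=21: raw=0x43007 flags P=1 W=1 U=1 S=0
  [1] read 0x43 idx=5: raw=0x47003 flags P=1 W=1 U=0 S=0
  → PROTECTION_VIOLATION  (2 entries read)

Access #2 fault: PROTECTION_VIOLATION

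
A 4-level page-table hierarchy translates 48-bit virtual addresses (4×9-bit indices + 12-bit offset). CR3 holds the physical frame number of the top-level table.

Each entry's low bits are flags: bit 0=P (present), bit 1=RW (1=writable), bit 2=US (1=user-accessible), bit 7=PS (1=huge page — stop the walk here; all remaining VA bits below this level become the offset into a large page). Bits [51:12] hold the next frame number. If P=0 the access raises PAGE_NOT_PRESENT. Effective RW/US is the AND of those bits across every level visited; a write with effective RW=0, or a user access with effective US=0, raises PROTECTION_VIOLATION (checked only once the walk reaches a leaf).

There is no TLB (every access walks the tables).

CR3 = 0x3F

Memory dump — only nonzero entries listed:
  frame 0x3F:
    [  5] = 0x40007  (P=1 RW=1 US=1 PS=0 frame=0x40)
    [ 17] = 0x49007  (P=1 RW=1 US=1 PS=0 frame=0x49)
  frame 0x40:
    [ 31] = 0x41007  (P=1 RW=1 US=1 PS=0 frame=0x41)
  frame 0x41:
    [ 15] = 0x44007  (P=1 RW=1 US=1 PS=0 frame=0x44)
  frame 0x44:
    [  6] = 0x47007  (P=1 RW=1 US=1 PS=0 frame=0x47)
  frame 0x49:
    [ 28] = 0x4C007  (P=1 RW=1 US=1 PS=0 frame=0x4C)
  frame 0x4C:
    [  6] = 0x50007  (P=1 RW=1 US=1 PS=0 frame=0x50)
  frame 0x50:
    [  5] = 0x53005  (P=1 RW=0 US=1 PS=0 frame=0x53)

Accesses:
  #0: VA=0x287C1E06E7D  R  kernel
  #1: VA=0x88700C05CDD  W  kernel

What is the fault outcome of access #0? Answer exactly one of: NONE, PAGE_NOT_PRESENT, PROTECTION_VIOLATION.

Per-access translation:
#0 VA=0x287C1E06E7D (r,kernel):
  lvl0: tbl 0x3F, slot 5 ⇒ 0x40007 (P1/RW1/US1/PS0)
  lvl1: tbl 0x40, slot 31 ⇒ 0x41007 (P1/RW1/US1/PS0)
  lvl2: tbl 0x41, slot 15 ⇒ 0x44007 (P1/RW1/US1/PS0)
  lvl3: tbl 0x44, slot 6 ⇒ 0x47007 (P1/RW1/US1/PS0)
  → PA=0x47E7D  (4 entries read)
#1 VA=0x88700C05CDD (w,kernel):
  lvl0: tbl 0x3F, slot 17 ⇒ 0x49007 (P1/RW1/US1/PS0)
  lvl1: tbl 0x49, slot 28 ⇒ 0x4C007 (P1/RW1/US1/PS0)
  lvl2: tbl 0x4C, slot 6 ⇒ 0x50007 (P1/RW1/US1/PS0)
  lvl3: tbl 0x50, slot 5 ⇒ 0x53005 (P1/RW0/US1/PS0)
  → PROTECTION_VIOLATION  (4 entries read)

Access #0 fault: NONE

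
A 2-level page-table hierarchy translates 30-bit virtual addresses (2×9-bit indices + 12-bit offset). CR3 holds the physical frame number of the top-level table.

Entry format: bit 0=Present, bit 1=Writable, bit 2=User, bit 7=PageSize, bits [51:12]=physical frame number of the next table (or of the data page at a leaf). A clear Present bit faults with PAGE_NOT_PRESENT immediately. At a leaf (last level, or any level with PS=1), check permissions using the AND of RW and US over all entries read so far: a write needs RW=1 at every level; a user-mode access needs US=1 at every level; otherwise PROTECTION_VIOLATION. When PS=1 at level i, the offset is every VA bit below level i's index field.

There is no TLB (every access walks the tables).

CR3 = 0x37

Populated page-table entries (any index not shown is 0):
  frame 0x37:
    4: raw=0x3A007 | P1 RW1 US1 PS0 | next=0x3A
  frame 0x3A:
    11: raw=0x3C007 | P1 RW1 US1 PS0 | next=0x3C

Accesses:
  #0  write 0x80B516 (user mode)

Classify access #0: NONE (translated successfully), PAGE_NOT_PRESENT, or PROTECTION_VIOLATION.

Walk each access:
#0 VA=0x80B516 (w,user):
  lvl0: tbl 0x37, slot 4 ⇒ 0x3A007 (P1/RW1/US1/PS0)
  lvl1: tbl 0x3A, slot 11 ⇒ 0x3C007 (P1/RW1/US1/PS0)
  ✓ 0x3C516  — 2 lookups

Access #0 fault: NONE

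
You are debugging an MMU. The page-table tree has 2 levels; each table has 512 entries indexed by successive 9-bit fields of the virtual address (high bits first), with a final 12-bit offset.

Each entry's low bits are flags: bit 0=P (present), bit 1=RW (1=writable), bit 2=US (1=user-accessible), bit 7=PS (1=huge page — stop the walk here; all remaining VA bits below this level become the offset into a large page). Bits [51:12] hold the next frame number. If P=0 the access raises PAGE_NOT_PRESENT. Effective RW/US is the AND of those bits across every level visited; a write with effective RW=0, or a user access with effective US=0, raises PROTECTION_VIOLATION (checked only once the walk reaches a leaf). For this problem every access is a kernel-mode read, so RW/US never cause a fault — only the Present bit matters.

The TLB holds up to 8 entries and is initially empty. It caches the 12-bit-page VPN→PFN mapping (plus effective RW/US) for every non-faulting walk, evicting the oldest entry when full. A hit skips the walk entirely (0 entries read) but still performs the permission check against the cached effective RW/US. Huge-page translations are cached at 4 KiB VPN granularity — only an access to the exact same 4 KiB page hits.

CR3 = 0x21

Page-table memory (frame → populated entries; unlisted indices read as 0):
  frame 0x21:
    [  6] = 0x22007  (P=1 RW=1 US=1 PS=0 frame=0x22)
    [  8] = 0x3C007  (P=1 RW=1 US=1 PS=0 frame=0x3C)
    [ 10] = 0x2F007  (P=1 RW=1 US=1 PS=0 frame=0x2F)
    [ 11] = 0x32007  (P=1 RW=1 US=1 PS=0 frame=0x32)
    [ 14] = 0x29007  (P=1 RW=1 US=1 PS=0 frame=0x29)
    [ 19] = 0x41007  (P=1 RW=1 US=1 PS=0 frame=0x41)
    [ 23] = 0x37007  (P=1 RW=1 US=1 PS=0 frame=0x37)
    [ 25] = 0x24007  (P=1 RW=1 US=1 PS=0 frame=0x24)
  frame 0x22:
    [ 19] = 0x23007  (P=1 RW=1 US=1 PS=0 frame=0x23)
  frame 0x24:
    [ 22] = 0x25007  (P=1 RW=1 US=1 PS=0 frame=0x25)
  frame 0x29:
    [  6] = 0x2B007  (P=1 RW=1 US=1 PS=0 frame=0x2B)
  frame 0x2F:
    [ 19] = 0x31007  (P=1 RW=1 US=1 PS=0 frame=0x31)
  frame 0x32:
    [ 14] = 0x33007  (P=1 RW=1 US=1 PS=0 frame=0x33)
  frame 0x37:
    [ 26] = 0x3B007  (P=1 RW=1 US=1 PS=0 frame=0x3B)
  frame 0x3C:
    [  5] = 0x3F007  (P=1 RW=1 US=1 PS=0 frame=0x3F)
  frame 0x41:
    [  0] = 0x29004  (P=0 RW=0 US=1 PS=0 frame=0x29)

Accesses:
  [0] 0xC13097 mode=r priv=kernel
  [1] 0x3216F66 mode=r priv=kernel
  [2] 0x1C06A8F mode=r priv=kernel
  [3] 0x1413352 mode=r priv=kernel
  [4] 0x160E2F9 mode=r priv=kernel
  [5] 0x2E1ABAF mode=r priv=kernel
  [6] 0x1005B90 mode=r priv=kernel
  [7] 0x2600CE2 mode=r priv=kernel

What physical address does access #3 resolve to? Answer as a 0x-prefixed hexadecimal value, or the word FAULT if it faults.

Per-access translation:
#0 VA=0xC13097 (r,kernel):
  L0 @0x21[6] → 0x22007  P=1,RW=1,US=1,PS=0
  L1 @0x22[19] → 0x23007  P=1,RW=1,US=1,PS=0
  ✓ 0x23097  — 2 lookups
#1 VA=0x3216F66 (r,kernel):
  L0 @0x21[25] → 0x24007  P=1,RW=1,US=1,PS=0
  L1 @0x24[22] → 0x25007  P=1,RW=1,US=1,PS=0
  ✓ 0x25F66  — 2 lookups
#2 VA=0x1C06A8F (r,kernel):
  L0 @0x21[14] → 0x29007  P=1,RW=1,US=1,PS=0
  L1 @0x29[6] → 0x2B007  P=1,RW=1,US=1,PS=0
  ✓ 0x2BA8F  — 2 lookups
#3 VA=0x1413352 (r,kernel):
  L0 @0x21[10] → 0x2F007  P=1,RW=1,US=1,PS=0
  L1 @0x2F[19] → 0x31007  P=1,RW=1,US=1,PS=0
  ✓ 0x31352  — 2 lookups
#4 VA=0x160E2F9 (r,kernel):
  L0 @0x21[11] → 0x32007  P=1,RW=1,US=1,PS=0
  L1 @0x32[14] → 0x33007  P=1,RW=1,US=1,PS=0
  ✓ 0x332F9  — 2 lookups
#5 VA=0x2E1ABAF (r,kernel):
  L0 @0x21[23] → 0x37007  P=1,RW=1,US=1,PS=0
  L1 @0x37[26] → 0x3B007  P=1,RW=1,US=1,PS=0
  ✓ 0x3BBAF  — 2 lookups
#6 VA=0x1005B90 (r,kernel):
  L0 @0x21[8] → 0x3C007  P=1,RW=1,US=1,PS=0
  L1 @0x3C[5] → 0x3F007  P=1,RW=1,US=1,PS=0
  ✓ 0x3FB90  — 2 lookups
#7 VA=0x2600CE2 (r,kernel):
  L0 @0x21[19] → 0x41007  P=1,RW=1,US=1,PS=0
  L1 @0x41[0] → 0x29004  P=0,RW=0,US=1,PS=0
  ⇒ fault: PAGE_NOT_PRESENT  — 2 lookups

Access #3 PA: 0x31352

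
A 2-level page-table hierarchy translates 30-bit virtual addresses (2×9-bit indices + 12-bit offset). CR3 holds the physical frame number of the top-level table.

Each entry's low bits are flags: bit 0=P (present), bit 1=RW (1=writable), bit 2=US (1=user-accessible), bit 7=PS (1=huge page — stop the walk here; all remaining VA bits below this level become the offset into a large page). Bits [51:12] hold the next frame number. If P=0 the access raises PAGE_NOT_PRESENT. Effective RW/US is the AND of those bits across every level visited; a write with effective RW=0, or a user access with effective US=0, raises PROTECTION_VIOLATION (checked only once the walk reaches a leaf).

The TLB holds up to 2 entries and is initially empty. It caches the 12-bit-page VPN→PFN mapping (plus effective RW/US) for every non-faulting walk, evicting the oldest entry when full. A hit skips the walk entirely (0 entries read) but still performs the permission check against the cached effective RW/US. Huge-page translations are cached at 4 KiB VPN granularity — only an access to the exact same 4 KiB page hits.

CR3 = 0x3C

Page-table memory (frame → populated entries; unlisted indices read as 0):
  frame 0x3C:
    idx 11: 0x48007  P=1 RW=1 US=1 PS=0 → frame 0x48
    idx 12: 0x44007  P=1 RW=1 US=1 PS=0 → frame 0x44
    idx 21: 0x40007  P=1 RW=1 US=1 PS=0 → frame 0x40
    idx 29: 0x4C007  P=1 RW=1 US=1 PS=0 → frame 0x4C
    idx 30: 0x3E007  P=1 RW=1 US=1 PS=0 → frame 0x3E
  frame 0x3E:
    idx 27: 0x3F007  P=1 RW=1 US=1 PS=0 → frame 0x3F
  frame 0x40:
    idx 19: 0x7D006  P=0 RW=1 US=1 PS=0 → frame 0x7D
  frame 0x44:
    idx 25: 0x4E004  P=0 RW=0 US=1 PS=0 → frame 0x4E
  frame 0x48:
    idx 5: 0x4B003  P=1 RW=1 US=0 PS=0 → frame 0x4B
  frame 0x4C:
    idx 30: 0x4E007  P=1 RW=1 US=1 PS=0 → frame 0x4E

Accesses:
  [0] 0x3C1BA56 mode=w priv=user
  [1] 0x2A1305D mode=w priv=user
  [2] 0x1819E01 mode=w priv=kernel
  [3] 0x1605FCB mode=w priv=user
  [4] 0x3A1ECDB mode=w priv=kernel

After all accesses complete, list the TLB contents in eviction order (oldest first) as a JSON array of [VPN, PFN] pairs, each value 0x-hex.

Walk each access:
#0 VA=0x3C1BA56 (w,user):
  L0: frame=0x3C idx=30 entry=0x3E007 [P=1 RW=1 US=1 PS=0]
  L1: frame=0x3E idx=27 entry=0x3F007 [P=1 RW=1 US=1 PS=0]
  ⇒ phys 0x3FA56  [2 reads]
#1 VA=0x2A1305D (w,user):
  L0: frame=0x3C idx=21 entry=0x40007 [P=1 RW=1 US=1 PS=0]
  L1: frame=0x40 idx=19 entry=0x7D006 [P=0 RW=1 US=1 PS=0]
  ⇒ fault: PAGE_NOT_PRESENT  — 2 lookups
#2 VA=0x1819E01 (w,kernel):
  L0: frame=0x3C idx=12 entry=0x44007 [P=1 RW=1 US=1 PS=0]
  L1: frame=0x44 idx=25 entry=0x4E004 [P=0 RW=0 US=1 PS=0]
  ⇒ fault: PAGE_NOT_PRESENT  — 2 lookups
#3 VA=0x1605FCB (w,user):
  L0: frame=0x3C idx=11 entry=0x48007 [P=1 RW=1 US=1 PS=0]
  L1: frame=0x48 idx=5 entry=0x4B003 [P=1 RW=1 US=0 PS=0]
  ⇒ fault: PROTECTION_VIOLATION  — 2 lookups
#4 VA=0x3A1ECDB (w,kernel):
  L0: frame=0x3C idx=29 entry=0x4C007 [P=1 RW=1 US=1 PS=0]
  L1: frame=0x4C idx=30 entry=0x4E007 [P=1 RW=1 US=1 PS=0]
  ⇒ phys 0x4ECDB  [2 reads]

TLB: [["0x3C1B", "0x3F"], ["0x3A1E", "0x4E"]]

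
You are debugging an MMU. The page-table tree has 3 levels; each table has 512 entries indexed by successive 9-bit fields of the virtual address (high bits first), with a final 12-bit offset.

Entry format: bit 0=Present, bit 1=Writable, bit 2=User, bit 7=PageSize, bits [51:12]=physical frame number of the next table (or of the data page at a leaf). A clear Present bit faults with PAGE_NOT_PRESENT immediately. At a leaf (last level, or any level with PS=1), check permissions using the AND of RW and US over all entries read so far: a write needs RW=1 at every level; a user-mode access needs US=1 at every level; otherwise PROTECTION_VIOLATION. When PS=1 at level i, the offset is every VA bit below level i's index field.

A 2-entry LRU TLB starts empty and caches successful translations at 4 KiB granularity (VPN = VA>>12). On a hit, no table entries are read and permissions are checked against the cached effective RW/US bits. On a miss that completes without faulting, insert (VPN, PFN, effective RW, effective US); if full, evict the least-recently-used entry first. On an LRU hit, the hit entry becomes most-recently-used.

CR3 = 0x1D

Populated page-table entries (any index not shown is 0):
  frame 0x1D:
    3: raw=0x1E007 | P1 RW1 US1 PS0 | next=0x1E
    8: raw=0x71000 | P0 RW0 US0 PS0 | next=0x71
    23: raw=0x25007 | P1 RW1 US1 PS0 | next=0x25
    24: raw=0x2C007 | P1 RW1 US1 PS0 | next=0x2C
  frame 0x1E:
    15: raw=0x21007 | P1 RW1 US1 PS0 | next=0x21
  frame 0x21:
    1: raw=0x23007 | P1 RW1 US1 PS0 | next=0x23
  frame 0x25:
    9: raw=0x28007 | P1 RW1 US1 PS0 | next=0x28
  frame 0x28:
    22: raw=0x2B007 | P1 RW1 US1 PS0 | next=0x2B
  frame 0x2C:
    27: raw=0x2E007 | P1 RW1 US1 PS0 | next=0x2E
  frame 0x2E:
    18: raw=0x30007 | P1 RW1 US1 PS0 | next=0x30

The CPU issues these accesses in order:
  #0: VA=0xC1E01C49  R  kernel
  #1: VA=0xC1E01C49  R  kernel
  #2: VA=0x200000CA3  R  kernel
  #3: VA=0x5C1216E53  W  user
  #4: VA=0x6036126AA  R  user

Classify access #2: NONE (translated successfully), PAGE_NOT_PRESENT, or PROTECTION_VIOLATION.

Walk each access:
#0 VA=0xC1E01C49 (r,kernel):
  L0 @0x1D[3] → 0x1E007  P=1,RW=1,US=1,PS=0
  L1 @0x1E[15] → 0x21007  P=1,RW=1,US=1,PS=0
  L2 @0x21[1] → 0x23007  P=1,RW=1,US=1,PS=0
  ✓ 0x23C49  — 3 lookups
#1 VA=0xC1E01C49 (r,kernel):
  TLB hit vpn=0xC1E01 → PA=0x23C49
#2 VA=0x200000CA3 (r,kernel):
  L0 @0x1D[8] → 0x71000  P=0,RW=0,US=0,PS=0
  → PAGE_NOT_PRESENT  (1 entries read)
#3 VA=0x5C1216E53 (w,user):
  L0 @0x1D[23] → 0x25007  P=1,RW=1,US=1,PS=0
  L1 @0x25[9] → 0x28007  P=1,RW=1,US=1,PS=0
  L2 @0x28[22] → 0x2B007  P=1,RW=1,US=1,PS=0
  ✓ 0x2BE53  — 3 lookups
#4 VA=0x6036126AA (r,user):
  L0 @0x1D[24] → 0x2C007  P=1,RW=1,US=1,PS=0
  L1 @0x2C[27] → 0x2E007  P=1,RW=1,US=1,PS=0
  L2 @0x2E[18] → 0x30007  P=1,RW=1,US=1,PS=0
  ✓ 0x306AA  — 3 lookups

Access #2 fault: PAGE_NOT_PRESENT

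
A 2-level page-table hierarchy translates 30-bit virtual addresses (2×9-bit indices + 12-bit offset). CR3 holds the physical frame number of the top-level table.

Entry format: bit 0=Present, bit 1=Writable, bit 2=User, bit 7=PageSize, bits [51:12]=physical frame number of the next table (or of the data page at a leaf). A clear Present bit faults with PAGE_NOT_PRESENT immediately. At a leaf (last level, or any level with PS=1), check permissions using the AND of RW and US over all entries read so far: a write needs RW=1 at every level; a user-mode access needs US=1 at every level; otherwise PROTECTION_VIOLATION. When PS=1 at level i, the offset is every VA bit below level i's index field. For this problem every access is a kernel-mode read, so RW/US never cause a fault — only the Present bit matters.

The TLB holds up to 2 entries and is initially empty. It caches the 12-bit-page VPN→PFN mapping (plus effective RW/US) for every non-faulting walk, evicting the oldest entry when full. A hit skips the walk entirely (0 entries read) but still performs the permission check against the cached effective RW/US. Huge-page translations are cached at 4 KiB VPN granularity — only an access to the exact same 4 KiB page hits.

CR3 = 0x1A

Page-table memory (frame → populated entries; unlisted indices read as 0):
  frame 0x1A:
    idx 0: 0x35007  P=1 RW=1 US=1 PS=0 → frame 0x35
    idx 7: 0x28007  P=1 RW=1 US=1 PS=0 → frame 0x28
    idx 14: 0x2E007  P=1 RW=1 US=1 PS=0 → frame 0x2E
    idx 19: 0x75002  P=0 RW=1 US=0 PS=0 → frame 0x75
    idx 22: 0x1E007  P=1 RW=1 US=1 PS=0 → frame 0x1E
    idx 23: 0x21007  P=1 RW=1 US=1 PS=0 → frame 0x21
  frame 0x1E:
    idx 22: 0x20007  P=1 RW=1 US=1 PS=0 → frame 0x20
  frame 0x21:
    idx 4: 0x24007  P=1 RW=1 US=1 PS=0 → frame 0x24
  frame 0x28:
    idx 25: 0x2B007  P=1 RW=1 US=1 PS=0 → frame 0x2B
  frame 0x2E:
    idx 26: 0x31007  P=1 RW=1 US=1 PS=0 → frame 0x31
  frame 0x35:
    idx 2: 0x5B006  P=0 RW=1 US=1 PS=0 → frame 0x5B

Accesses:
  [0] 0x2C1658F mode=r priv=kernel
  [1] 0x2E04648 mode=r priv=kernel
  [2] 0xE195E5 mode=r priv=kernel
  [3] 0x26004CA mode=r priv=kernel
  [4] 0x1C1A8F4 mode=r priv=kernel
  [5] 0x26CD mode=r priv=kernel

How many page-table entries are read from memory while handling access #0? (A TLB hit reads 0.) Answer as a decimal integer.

Walk each access:
#0 VA=0x2C1658F (r,kernel):
  [0] read 0x1A idx=22: raw=0x1E007 flags P=1 W=1 U=1 S=0
  [1] read 0x1E idx=22: raw=0x20007 flags P=1 W=1 U=1 S=0
  → PA=0x2058F  (2 entries read)
#1 VA=0x2E04648 (r,kernel):
  [0] read 0x1A idx=23: raw=0x21007 flags P=1 W=1 U=1 S=0
  [1] read 0x21 idx=4: raw=0x24007 flags P=1 W=1 U=1 S=0
  → PA=0x24648  (2 entries read)
#2 VA=0xE195E5 (r,kernel):
  [0] read 0x1A idx=7: raw=0x28007 flags P=1 W=1 U=1 S=0
  [1] read 0x28 idx=25: raw=0x2B007 flags P=1 W=1 U=1 S=0
  → PA=0x2B5E5  (2 entries read)
#3 VA=0x26004CA (r,kernel):
  [0] read 0x1A idx=19: raw=0x75002 flags P=0 W=1 U=0 S=0
  ⇒ fault: PAGE_NOT_PRESENT  — 1 lookups
#4 VA=0x1C1A8F4 (r,kernel):
  [0] read 0x1A idx=14: raw=0x2E007 flags P=1 W=1 U=1 S=0
  [1] read 0x2E idx=26: raw=0x31007 flags P=1 W=1 U=1 S=0
  → PA=0x318F4  (2 entries read)
#5 VA=0x26CD (r,kernel):
  [0] read 0x1A idx=0: raw=0x35007 flags P=1 W=1 U=1 S=0
  [1] read 0x35 idx=2: raw=0x5B006 flags P=0 W=1 U=1 S=0
  ⇒ fault: PAGE_NOT_PRESENT  — 2 lookups

Entries read for #0: 2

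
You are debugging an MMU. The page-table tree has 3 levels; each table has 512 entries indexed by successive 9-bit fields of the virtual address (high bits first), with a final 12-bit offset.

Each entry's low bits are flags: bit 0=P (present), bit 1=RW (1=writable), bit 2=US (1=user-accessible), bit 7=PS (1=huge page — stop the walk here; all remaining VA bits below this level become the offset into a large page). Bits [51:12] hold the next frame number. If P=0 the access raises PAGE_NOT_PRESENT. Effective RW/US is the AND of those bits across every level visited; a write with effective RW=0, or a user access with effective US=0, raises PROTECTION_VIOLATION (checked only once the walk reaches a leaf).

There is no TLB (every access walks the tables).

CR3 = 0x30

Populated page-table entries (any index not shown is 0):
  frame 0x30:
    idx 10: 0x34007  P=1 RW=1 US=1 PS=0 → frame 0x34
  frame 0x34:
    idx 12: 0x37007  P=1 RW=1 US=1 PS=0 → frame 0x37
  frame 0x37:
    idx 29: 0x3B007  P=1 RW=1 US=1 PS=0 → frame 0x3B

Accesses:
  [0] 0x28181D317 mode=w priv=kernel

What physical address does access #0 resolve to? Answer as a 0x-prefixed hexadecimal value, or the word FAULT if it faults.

Per-access translation:
#0 VA=0x28181D317 (w,kernel):
  L0 @0x30[10] → 0x34007  P=1,RW=1,US=1,PS=0
  L1 @0x34[12] → 0x37007  P=1,RW=1,US=1,PS=0
  L2 @0x37[29] → 0x3B007  P=1,RW=1,US=1,PS=0
  ✓ 0x3B317  — 3 lookups

Access #0 PA: 0x3B317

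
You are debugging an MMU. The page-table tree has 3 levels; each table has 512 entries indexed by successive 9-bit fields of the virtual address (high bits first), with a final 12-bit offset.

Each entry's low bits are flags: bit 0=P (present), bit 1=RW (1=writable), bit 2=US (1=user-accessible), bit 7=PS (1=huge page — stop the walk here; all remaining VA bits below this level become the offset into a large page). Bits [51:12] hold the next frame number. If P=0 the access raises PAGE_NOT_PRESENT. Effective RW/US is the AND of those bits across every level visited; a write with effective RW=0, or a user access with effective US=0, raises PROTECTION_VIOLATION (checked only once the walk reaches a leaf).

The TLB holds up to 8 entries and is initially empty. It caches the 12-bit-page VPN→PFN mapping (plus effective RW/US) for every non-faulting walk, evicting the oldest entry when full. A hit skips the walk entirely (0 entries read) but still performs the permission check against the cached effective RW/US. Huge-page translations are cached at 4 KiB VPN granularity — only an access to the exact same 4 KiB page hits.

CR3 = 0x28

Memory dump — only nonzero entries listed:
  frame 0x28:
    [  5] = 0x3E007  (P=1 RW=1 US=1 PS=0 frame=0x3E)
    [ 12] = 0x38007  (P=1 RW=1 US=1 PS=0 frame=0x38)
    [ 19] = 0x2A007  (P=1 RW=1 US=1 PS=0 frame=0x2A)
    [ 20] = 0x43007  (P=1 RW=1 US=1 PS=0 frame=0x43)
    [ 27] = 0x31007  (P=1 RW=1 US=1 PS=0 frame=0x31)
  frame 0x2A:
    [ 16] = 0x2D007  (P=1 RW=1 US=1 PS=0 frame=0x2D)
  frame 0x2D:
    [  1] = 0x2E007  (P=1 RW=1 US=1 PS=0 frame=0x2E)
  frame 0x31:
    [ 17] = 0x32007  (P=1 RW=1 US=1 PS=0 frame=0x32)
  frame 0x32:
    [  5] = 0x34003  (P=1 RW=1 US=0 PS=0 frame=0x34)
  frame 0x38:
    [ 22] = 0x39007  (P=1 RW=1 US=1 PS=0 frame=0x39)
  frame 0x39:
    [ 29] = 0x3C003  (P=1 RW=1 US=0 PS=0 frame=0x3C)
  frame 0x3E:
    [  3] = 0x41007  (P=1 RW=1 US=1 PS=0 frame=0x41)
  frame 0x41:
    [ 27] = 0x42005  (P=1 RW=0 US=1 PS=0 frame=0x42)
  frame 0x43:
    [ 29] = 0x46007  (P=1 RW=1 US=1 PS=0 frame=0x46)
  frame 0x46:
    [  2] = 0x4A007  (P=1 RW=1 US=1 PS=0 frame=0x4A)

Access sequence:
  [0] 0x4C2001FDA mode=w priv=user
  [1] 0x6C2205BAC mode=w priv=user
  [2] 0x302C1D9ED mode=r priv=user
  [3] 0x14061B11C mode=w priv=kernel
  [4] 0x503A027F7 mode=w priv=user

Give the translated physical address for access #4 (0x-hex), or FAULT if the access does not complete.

Per-access translation:
#0 VA=0x4C2001FDA (w,user):
  L0: frame=0x28 idx=19 entry=0x2A007 [P=1 RW=1 US=1 PS=0]
  L1: frame=0x2A idx=16 entry=0x2D007 [P=1 RW=1 US=1 PS=0]
  L2: frame=0x2D idx=1 entry=0x2E007 [P=1 RW=1 US=1 PS=0]
  → PA=0x2EFDA  (3 entries read)
#1 VA=0x6C2205BAC (w,user):
  L0: frame=0x28 idx=27 entry=0x31007 [P=1 RW=1 US=1 PS=0]
  L1: frame=0x31 idx=17 entry=0x32007 [P=1 RW=1 US=1 PS=0]
  L2: frame=0x32 idx=5 entry=0x34003 [P=1 RW=1 US=0 PS=0]
  → PROTECTION_VIOLATION  (3 entries read)
#2 VA=0x302C1D9ED (r,user):
  L0: frame=0x28 idx=12 entry=0x38007 [P=1 RW=1 US=1 PS=0]
  L1: frame=0x38 idx=22 entry=0x39007 [P=1 RW=1 US=1 PS=0]
  L2: frame=0x39 idx=29 entry=0x3C003 [P=1 RW=1 US=0 PS=0]
  → PROTECTION_VIOLATION  (3 entries read)
#3 VA=0x14061B11C (w,kernel):
  L0: frame=0x28 idx=5 entry=0x3E007 [P=1 RW=1 US=1 PS=0]
  L1: frame=0x3E idx=3 entry=0x41007 [P=1 RW=1 US=1 PS=0]
  L2: frame=0x41 idx=27 entry=0x42005 [P=1 RW=0 US=1 PS=0]
  → PROTECTION_VIOLATION  (3 entries read)
#4 VA=0x503A027F7 (w,user):
  L0: frame=0x28 idx=20 entry=0x43007 [P=1 RW=1 US=1 PS=0]
  L1: frame=0x43 idx=29 entry=0x46007 [P=1 RW=1 US=1 PS=0]
  L2: frame=0x46 idx=2 entry=0x4A007 [P=1 RW=1 US=1 PS=0]
  → PA=0x4A7F7  (3 entries read)

Access #4 PA: 0x4A7F7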